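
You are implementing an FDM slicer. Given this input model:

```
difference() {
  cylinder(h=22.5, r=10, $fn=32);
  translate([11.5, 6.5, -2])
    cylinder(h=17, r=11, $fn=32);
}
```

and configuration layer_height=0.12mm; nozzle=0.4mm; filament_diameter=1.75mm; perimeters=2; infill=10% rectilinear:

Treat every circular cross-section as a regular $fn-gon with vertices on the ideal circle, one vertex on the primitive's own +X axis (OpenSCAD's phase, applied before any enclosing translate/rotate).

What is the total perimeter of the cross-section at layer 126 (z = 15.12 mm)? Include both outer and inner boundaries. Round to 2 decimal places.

62.73 mm

At z = 15.12 mm: the r=10 cylinder gives a regular 32-gon of circumradius 10 (constant along its height) (perimeter = 2·32·10.000·sin(180°/32) = 62.73 mm); the cylinder at (11.5, 6.5) is not intersected at this z (z outside [-2, 15]); Taking the first minus the rest: none of the subtracted shapes is present at this height, so the r=10 cylinder is unchanged — boundary = 62.73 mm. Overall, the cross-section is a single solid region. Total boundary length (outer) = 62.73 mm.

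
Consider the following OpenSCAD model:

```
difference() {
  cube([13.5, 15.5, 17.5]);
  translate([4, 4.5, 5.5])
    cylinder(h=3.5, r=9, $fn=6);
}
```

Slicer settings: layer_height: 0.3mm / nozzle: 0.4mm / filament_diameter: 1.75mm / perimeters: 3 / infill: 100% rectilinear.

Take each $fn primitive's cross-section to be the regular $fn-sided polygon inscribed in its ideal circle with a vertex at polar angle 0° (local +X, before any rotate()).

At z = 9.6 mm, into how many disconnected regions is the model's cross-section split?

At z = 9.6 mm: the cube is present — its section is the full 13.5×15.5 rectangle; the cylinder at (4, 4.5) is absent (z outside [5.5, 9]); Subtracting the remaining from the first: none of the subtracted shapes is present at this height, so the 13.5×15.5 cube is unchanged — 1 connected region. The result has 1 disconnected region.

1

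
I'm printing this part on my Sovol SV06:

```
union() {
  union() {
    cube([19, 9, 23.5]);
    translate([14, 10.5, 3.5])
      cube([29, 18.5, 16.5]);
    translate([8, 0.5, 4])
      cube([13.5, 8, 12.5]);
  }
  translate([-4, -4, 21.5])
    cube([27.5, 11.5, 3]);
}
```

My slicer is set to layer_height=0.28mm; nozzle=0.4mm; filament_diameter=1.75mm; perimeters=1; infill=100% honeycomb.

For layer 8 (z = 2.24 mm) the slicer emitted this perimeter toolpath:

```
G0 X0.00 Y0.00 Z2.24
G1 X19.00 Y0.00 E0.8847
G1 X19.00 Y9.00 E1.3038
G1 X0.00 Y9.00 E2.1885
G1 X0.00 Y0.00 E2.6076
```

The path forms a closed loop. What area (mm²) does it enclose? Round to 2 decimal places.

171.00 mm²

Apply the shoelace formula to the sequence of (X, Y) vertices; enclosed area = 171.00 mm².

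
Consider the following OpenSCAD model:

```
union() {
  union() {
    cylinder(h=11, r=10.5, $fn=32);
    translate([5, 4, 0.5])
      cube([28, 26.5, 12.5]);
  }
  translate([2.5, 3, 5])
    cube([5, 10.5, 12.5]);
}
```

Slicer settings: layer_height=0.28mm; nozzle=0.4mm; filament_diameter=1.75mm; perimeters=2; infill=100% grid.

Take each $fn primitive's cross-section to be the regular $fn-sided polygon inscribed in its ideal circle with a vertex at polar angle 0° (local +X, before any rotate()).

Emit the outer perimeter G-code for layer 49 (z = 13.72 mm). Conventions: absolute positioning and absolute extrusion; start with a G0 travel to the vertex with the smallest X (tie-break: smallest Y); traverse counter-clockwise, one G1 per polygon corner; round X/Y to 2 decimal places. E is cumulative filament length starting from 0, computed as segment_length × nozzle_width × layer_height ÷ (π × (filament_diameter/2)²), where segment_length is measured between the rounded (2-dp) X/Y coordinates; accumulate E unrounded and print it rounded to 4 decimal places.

G0 X2.50 Y3.00 Z13.72
G1 X7.50 Y3.00 E0.2328
G1 X7.50 Y13.50 E0.7217
G1 X2.50 Y13.50 E0.9546
G1 X2.50 Y3.00 E1.4435

At z = 13.72 mm: the cylinder is not intersected at this z (z outside [0, 11]); the cube at (5, 4) is absent (z outside [0.5, 13]); Merging all regions: nothing is present at this height; the cube at (2.5, 3) (footprint 5×10.5) is included at this height; Merging all regions: only the 5×10.5 cube at (2.5, 3) is present, so the union is just that shape — 1 connected region. The outline is a single polygon with 4 vertices. Extrusion per mm of travel: 0.4 × 0.28 / (π × 0.875²) = 0.046564. Accumulating E over each segment gives final E = 1.4435.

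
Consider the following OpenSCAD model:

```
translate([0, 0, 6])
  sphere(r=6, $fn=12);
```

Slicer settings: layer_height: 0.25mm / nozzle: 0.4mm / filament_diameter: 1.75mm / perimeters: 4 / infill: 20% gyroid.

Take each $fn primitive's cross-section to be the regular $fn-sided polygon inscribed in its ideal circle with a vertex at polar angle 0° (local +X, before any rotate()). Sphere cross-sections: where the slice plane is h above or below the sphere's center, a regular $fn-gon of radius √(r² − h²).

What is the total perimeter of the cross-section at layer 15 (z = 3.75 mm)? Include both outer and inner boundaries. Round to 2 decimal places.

At z = 3.75 mm: the sphere: section is a regular 12-gon, circumradius = √(r²−h²) = √(6²−2.25²) = 5.562 (perimeter = 2·12·5.562·sin(180°/12) = 34.55 mm). Overall, the cross-section is a single solid region. Total boundary length (outer) = 34.55 mm.

34.55 mm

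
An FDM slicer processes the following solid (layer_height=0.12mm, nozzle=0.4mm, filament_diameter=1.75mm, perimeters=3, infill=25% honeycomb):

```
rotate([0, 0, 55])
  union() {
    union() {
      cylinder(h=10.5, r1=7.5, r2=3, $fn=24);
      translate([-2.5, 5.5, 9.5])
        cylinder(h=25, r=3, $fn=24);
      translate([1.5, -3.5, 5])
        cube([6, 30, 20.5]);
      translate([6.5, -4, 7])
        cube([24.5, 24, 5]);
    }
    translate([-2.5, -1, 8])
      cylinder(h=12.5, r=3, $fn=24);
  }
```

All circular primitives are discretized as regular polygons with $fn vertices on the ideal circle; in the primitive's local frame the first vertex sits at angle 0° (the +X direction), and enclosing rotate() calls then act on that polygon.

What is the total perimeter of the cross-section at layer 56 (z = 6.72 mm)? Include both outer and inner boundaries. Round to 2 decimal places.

81.94 mm

At z = 6.72 mm: the cone contributes a regular 24-gon of circumradius 4.620 (interpolated between r1=7.5 and r2=3 at t=0.640) (perimeter = 2·24·4.620·sin(180°/24) = 28.95 mm); the cylinder at (-2.5, 5.5) is not intersected at this z (z outside [9.5, 34.5]); the cube at (1.5, -3.5) (footprint 6×30) is included at this height (perimeter 72.00 mm); the cube at (6.5, -4) is not intersected at this z (z outside [7, 12]); Combining (union): the regions partially overlap (shared area 18.90 mm²), so the edge portions inside another operand are dropped and the merged outline is re-measured after clipping — boundary = 81.94 mm; the cylinder at (-2.5, -1) is not intersected at this z (z outside [8, 20.5]); Merging all regions: only the result so far is present, so the union is just that shape — boundary = 81.94 mm; (whole slice rotated 55° about Z — lengths, areas and connectivity unchanged). Overall, the cross-section is a single solid region. Total boundary length (outer) = 81.94 mm.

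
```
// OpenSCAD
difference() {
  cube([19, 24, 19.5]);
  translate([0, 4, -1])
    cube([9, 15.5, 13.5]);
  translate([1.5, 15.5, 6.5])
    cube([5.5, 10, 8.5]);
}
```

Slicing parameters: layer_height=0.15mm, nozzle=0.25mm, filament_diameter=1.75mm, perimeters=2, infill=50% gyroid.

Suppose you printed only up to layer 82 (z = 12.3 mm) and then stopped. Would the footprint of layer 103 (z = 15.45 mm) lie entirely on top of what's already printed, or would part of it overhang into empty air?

part overhangs

Compare the two slices. At z = 12.3: the cube is present — its section is the full 19×24 rectangle (area 456.00 mm²); the 9×15.5 cube at (0, 4) contributes its full rectangle (area 139.50 mm²); the cube at (1.5, 15.5) is present — its section is the full 5.5×10 rectangle (area 55.00 mm²); Taking the first minus the rest: starting from the 19×24 cube (456.00 mm²), the 9×15.5 cube at (0, 4) lies inside it touching the edge (removes its full 139.50 mm²); the 5.5×10 cube at (1.5, 15.5) partially overlaps it — only the 24.75 mm² overlap (of its 55.00 mm²) is removed, clipping the outline — area = 291.75 mm². At z = 15.45: the 19×24 cube contributes its full rectangle (area 456.00 mm²); the cube at (0, 4) does not reach this height (z outside [-1, 12.5]); the cube at (1.5, 15.5) is absent (z outside [6.5, 15]); After the difference (first − rest): none of the subtracted shapes is present at this height, so the 19×24 cube is unchanged — area = 456.00 mm². Checking containment: at z = 15.45 the cross-section extends beyond the z = 12.3 cross-section by about 164.25 mm².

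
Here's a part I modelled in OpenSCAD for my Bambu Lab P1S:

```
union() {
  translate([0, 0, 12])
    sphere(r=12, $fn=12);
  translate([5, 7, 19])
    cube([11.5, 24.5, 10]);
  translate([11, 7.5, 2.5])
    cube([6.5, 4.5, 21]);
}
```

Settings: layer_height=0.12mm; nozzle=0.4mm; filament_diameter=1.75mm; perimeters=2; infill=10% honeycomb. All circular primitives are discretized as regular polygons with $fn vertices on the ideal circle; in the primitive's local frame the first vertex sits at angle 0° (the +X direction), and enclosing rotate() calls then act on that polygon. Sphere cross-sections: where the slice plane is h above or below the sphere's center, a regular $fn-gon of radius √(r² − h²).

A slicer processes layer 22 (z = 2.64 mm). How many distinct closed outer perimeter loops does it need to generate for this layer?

At z = 2.64 mm: the r=12 sphere contributes a regular 12-gon of circumradius √(12²−9.36²) = 7.509; the cube at (5, 7) is not intersected at this z (z outside [19, 29]); the 6.5×4.5 cube at (11, 7.5) contributes its full rectangle; Merging all regions: the 2 present regions are separate (no shared area or edge), so areas and boundary lengths simply add and each stays a separate island — 2 connected regions. The result has 2 disconnected regions.

2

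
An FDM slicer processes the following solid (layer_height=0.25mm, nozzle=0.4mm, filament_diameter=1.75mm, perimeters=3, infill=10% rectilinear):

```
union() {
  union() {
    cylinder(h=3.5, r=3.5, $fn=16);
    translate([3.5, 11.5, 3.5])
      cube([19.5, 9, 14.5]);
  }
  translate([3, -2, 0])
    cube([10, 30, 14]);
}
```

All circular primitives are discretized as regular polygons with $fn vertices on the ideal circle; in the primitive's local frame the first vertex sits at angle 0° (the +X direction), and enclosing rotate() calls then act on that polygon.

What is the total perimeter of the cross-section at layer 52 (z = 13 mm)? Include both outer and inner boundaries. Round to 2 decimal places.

At z = 13 mm: the cylinder is not intersected at this z (z outside [0, 3.5]); the cube at (3.5, 11.5) is present — its section is the full 19.5×9 rectangle (perimeter 57.00 mm); Taking the union: only the 19.5×9 cube at (3.5, 11.5) is present, so the union is just that shape — boundary = 57.00 mm; the cube at (3, -2) is present — its section is the full 10×30 rectangle (perimeter 80.00 mm); Combining (union): the regions partially overlap (shared area 85.50 mm²), so the edge portions inside another operand are dropped and the merged outline is re-measured after clipping — boundary = 100.00 mm. Overall, the cross-section is a single solid region. Total boundary length (outer) = 100.00 mm.

100.00 mm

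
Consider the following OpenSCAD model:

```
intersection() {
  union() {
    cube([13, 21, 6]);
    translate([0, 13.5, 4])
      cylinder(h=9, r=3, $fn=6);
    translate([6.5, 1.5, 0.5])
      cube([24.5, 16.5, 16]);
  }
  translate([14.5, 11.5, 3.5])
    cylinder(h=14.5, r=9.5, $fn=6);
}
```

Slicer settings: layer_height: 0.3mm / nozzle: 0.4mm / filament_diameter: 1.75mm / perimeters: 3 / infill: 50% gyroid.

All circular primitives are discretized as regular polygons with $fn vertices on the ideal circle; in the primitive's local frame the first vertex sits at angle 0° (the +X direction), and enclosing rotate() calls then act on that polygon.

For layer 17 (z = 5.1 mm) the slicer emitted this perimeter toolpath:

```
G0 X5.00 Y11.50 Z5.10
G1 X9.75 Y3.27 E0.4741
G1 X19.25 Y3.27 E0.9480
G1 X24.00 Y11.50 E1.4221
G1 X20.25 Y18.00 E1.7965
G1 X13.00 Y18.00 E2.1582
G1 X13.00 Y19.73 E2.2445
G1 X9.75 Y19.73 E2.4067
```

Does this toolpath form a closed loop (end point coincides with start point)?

no

Start point (G0): (5.00, 11.50). End point (last G1): the path does not return to the start — open.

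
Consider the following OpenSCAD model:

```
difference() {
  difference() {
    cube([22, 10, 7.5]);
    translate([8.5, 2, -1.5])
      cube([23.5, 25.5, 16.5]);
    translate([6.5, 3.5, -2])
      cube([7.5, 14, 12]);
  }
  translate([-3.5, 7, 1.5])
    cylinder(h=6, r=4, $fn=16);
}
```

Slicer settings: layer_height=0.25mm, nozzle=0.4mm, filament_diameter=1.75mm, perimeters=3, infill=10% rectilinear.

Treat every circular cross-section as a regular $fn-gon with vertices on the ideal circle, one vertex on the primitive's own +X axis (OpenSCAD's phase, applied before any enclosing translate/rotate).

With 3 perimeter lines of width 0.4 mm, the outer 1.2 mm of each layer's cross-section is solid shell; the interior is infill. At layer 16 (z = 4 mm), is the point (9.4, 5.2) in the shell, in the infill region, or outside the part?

outside

At z = 4 mm: the 22×10 cube contributes its full rectangle; the 23.5×25.5 cube at (8.5, 2) contributes its full rectangle; the cube at (6.5, 3.5) is present — its section is the full 7.5×14 rectangle; After the difference (first − rest): starting from the 22×10 cube, the 23.5×25.5 cube at (8.5, 2) partially overlaps it — only the 108.00 mm² overlap (of its 599.25 mm²) is removed, clipping the outline; the 7.5×14 cube at (6.5, 3.5) partially overlaps it — only the 13.00 mm² overlap (of its 105.00 mm²) is removed, clipping the outline — 1 connected region; the r=4 cylinder at (-3.5, 7) gives a regular 16-gon of circumradius 4 (constant along its height); After the difference (first − rest): starting from that combined region, the r=4 cylinder at (-3.5, 7) partially overlaps it — only the 1.12 mm² overlap (of its 48.98 mm²) is removed, clipping the outline — 1 connected region. Overall, the cross-section is a single solid region. The nearest boundary edge runs (6.50, 3.50)→(8.50, 3.50); distance from the point to it = 1.92 mm. The point is not inside any of the regions above, so it lies outside the cross-section (1.92 mm from the nearest boundary).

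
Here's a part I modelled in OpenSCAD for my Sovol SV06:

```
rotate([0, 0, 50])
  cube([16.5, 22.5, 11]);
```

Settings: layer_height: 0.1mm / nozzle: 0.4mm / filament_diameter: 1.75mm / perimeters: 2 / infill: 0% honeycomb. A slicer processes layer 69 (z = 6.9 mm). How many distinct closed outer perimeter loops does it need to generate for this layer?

At z = 6.9 mm: the 16.5×22.5 cube contributes its full rectangle; (whole slice rotated 50° about Z — lengths, areas and connectivity unchanged). The result has 1 disconnected region.

1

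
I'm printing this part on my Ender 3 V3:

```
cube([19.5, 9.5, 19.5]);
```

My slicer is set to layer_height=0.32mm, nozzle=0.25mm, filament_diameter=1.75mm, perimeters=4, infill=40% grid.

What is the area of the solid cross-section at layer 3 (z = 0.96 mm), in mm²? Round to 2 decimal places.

At z = 0.96 mm: the 19.5×9.5 cube contributes its full rectangle (area 185.25 mm²). Overall, the cross-section is a single solid region. Net area = 185.25 mm².

185.25 mm²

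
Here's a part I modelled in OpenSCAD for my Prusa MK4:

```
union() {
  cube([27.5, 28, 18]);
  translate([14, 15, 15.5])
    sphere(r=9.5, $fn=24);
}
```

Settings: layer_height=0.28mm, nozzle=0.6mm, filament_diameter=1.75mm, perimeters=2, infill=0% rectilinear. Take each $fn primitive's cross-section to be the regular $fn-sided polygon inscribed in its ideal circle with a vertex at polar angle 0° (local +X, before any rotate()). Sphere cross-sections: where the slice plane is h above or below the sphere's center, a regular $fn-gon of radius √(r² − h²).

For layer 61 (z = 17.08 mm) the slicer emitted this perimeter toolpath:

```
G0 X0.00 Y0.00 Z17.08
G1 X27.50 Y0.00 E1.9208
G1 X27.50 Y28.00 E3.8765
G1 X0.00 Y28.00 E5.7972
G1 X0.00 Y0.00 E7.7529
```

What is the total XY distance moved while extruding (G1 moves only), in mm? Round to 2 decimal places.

111.00 mm

Sum the Euclidean lengths of each G1 segment: total = 111.00 mm.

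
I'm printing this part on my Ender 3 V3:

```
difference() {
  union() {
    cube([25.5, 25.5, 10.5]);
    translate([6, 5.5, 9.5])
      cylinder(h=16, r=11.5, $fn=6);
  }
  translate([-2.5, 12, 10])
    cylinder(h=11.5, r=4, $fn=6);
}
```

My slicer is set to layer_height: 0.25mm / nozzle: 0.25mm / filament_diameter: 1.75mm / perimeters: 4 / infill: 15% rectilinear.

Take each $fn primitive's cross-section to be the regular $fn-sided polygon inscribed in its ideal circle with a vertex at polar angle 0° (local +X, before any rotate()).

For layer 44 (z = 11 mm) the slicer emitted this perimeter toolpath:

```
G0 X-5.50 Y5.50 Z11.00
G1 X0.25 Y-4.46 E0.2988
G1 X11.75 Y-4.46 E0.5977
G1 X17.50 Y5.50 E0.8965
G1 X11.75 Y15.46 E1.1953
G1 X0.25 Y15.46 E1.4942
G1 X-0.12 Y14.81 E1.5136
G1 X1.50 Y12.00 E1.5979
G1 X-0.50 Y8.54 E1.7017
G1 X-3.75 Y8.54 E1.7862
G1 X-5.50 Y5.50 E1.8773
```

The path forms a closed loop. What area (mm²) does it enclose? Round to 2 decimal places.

Apply the shoelace formula to the sequence of (X, Y) vertices; enclosed area = 327.82 mm².

327.82 mm²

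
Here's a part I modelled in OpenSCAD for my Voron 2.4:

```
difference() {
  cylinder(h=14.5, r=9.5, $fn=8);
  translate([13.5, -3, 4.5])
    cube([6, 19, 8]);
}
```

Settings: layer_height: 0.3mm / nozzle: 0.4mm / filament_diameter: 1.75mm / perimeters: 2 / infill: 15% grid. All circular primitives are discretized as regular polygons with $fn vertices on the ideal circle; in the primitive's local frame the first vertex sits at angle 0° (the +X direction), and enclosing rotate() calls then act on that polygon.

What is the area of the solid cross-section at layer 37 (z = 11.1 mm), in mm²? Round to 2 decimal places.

255.27 mm²

At z = 11.1 mm: the r=9.5 cylinder gives a regular 8-gon of circumradius 9.5 (constant along its height) (area = (8/2)·9.500²·sin(360°/8) = 255.27 mm²); the 6×19 cube at (13.5, -3) contributes its full rectangle (area 114.00 mm²); Subtracting the remaining from the first: starting from the r=9.5 cylinder (255.27 mm²), the 6×19 cube at (13.5, -3) misses the remaining region (no effect) — area = 255.27 mm². Overall, the cross-section is a single solid region. Net area = 255.27 mm².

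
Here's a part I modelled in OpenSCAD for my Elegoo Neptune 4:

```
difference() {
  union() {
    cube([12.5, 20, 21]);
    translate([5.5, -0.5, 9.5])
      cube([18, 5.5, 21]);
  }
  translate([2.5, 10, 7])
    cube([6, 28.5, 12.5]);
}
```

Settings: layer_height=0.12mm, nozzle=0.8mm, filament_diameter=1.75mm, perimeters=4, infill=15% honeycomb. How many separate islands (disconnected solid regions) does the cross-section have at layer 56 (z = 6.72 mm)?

At z = 6.72 mm: the cube is present — its section is the full 12.5×20 rectangle; the cube at (5.5, -0.5) is not intersected at this z (z outside [9.5, 30.5]); Combining (union): only the 12.5×20 cube is present, so the union is just that shape — 1 connected region; the cube at (2.5, 10) is not intersected at this z (z outside [7, 19.5]); Taking the first minus the rest: none of the subtracted shapes is present at this height, so the result so far is unchanged — 1 connected region. Overall, the cross-section is a single solid region. Island count = 1.

1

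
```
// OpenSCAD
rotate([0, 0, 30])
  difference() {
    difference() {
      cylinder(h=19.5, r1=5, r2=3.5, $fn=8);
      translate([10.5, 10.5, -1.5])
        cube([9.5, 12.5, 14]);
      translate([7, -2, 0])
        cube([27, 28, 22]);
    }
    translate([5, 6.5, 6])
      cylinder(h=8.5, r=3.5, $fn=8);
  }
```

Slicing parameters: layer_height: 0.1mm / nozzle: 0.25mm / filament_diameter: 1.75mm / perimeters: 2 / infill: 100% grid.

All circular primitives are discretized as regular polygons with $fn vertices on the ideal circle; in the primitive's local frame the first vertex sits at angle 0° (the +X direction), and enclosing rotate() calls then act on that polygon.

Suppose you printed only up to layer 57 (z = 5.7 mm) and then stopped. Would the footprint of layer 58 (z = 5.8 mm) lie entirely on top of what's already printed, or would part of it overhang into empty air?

entirely on top

Compare the two slices. At z = 5.7: the cone: at t=0.292 of its height the radius interpolates to r₁+(r₂−r₁)t = 4.562, giving a regular 8-gon of that circumradius (area = (8/2)·4.562²·sin(360°/8) = 58.85 mm²); the cube at (10.5, 10.5) is present — its section is the full 9.5×12.5 rectangle (area 118.75 mm²); the 27×28 cube at (7, -2) contributes its full rectangle (area 756.00 mm²); After the difference (first − rest): starting from the cone (58.85 mm²), the 9.5×12.5 cube at (10.5, 10.5) misses the remaining region (no effect); the 27×28 cube at (7, -2) misses the remaining region (no effect) — area = 58.85 mm²; the cylinder at (5, 6.5) is not intersected at this z (z outside [6, 14.5]); Taking the first minus the rest: none of the subtracted shapes is present at this height, so that combined region is unchanged — area = 58.85 mm²; (whole slice rotated 30° about Z — lengths, areas and connectivity unchanged). At z = 5.8: the cone contributes a regular 8-gon of circumradius 4.554 (interpolated between r1=5 and r2=3.5 at t=0.297) (area = (8/2)·4.554²·sin(360°/8) = 58.65 mm²); the cube at (10.5, 10.5) (footprint 9.5×12.5) is included at this height (area 118.75 mm²); the 27×28 cube at (7, -2) contributes its full rectangle (area 756.00 mm²); Subtracting the remaining from the first: starting from the cone (58.65 mm²), the 9.5×12.5 cube at (10.5, 10.5) misses the remaining region (no effect); the 27×28 cube at (7, -2) misses the remaining region (no effect) — area = 58.65 mm²; the cylinder at (5, 6.5) is not intersected at this z (z outside [6, 14.5]); Subtracting the remaining from the first: none of the subtracted shapes is present at this height, so the result so far is unchanged — area = 58.65 mm²; (whole slice rotated 30° about Z — lengths, areas and connectivity unchanged). Checking containment: the cross-section at z = 5.8 is a subset of the cross-section at z = 5.7.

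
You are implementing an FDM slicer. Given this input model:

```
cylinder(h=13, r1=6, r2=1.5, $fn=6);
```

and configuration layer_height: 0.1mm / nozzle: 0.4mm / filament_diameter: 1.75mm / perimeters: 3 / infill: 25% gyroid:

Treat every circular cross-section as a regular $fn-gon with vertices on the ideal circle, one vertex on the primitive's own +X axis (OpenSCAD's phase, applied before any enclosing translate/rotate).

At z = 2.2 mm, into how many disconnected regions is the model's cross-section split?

1

At z = 2.2 mm: the cone (r1=6→r2=1.5) has section circumradius 5.238 here — a regular 6-gon. The result has 1 disconnected region.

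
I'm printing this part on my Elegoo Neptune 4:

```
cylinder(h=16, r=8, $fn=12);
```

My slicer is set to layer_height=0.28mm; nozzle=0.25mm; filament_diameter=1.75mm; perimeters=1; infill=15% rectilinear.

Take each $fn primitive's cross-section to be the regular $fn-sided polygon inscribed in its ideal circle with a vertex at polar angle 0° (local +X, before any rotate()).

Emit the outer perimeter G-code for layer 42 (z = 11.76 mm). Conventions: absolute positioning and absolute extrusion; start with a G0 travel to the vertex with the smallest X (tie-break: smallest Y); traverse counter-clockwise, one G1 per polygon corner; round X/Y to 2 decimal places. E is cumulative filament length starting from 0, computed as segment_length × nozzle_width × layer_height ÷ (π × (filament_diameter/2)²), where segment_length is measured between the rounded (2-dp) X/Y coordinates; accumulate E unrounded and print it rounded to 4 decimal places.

G0 X-8.00 Y0.00 Z11.76
G1 X-6.93 Y-4.00 E0.1205
G1 X-4.00 Y-6.93 E0.2411
G1 X0.00 Y-8.00 E0.3616
G1 X4.00 Y-6.93 E0.4821
G1 X6.93 Y-4.00 E0.6027
G1 X8.00 Y0.00 E0.7232
G1 X6.93 Y4.00 E0.8437
G1 X4.00 Y6.93 E0.9643
G1 X0.00 Y8.00 E1.0848
G1 X-4.00 Y6.93 E1.2053
G1 X-6.93 Y4.00 E1.3259
G1 X-8.00 Y0.00 E1.4464

At z = 11.76 mm: the r=8 cylinder contributes a regular 12-gon of circumradius 8. The outline is a single polygon with 12 vertices. Extrusion per mm of travel: 0.25 × 0.28 / (π × 0.875²) = 0.029103. Accumulating E over each segment gives final E = 1.4464.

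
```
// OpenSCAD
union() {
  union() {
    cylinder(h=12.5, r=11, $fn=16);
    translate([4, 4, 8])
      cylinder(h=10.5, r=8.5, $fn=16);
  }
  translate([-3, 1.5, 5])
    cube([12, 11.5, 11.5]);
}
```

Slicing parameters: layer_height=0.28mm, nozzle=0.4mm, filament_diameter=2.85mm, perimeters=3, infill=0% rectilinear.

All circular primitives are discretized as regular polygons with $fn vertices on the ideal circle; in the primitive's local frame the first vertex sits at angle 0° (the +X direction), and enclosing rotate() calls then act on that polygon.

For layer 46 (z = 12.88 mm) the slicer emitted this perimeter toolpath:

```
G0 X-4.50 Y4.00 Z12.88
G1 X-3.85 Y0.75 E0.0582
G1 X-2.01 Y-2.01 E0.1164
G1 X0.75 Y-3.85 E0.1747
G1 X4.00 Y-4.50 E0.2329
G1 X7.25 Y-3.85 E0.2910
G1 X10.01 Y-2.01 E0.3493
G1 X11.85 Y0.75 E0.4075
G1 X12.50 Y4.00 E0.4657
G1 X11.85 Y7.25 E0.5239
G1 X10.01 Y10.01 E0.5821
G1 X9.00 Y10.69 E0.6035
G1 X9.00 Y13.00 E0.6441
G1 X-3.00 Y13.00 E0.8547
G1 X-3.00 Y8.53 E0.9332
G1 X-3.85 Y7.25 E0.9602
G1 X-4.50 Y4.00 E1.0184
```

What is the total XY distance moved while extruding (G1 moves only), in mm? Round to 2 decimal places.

Sum the Euclidean lengths of each G1 segment: total = 58.01 mm.

58.01 mm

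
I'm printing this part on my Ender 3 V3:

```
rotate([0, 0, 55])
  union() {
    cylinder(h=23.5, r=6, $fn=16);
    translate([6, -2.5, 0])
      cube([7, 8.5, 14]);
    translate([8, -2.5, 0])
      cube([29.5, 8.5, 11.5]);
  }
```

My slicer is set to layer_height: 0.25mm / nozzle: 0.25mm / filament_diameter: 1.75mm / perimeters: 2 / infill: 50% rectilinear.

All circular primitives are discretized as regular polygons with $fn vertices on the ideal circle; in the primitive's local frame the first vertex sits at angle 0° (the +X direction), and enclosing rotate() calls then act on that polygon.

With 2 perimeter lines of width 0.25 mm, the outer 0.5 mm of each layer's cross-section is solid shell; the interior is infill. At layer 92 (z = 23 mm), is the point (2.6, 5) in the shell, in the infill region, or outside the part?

At z = 23 mm: the r=6 cylinder gives a regular 16-gon of circumradius 6 (constant along its height); the cube at (6, -2.5) is not intersected at this z (z outside [0, 14]); the cube at (8, -2.5) is absent (z outside [0, 11.5]); Taking the union: only the r=6 cylinder is present, so the union is just that shape — 1 connected region; (whole slice rotated 55° about Z — lengths, areas and connectivity unchanged). Overall, the cross-section is a single solid region. Undo the 55° rotation: the query point maps to (5.587, 0.738) in the un-rotated model frame. The nearest boundary edge runs (6.00, 0.00)→(5.54, 2.30); distance from the point to it = 0.26 mm. The point is inside the cross-section, 0.26 mm from the nearest boundary — within the 0.5 mm shell band (2 × 0.25).

shell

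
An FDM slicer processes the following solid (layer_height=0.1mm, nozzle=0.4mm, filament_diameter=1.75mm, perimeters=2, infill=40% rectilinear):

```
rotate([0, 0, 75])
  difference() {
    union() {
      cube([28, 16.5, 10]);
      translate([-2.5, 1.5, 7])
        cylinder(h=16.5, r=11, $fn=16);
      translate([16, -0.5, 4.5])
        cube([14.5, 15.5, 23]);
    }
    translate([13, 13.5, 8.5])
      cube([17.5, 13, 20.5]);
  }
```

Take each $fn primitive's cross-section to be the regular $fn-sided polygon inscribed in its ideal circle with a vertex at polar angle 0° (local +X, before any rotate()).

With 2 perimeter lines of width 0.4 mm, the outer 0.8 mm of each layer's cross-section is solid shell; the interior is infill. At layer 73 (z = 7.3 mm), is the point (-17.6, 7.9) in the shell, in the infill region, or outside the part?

At z = 7.3 mm: the cube is present — its section is the full 28×16.5 rectangle; the cylinder at (-2.5, 1.5): section is a regular 16-gon, circumradius r=11; the 14.5×15.5 cube at (16, -0.5) contributes its full rectangle; Taking the union: the regions partially overlap (shared area 258.26 mm²), so overlapping operands fuse into one piece — 1 connected region; the cube at (13, 13.5) does not reach this height (z outside [8.5, 29]); Taking the first minus the rest: none of the subtracted shapes is present at this height, so the result so far is unchanged — 1 connected region; (rotated 75° about Z; rotation is an isometry so areas/perimeters/island counts are preserved). Overall, the cross-section is a single solid region. Undo the 75° rotation: the query point maps to (3.076, 19.045) in the un-rotated model frame. The nearest boundary edge runs (0.00, 16.50)→(28.00, 16.50); distance from the point to it = 2.54 mm. The point is not inside any of the regions above, so it lies outside the cross-section (2.54 mm from the nearest boundary).

outside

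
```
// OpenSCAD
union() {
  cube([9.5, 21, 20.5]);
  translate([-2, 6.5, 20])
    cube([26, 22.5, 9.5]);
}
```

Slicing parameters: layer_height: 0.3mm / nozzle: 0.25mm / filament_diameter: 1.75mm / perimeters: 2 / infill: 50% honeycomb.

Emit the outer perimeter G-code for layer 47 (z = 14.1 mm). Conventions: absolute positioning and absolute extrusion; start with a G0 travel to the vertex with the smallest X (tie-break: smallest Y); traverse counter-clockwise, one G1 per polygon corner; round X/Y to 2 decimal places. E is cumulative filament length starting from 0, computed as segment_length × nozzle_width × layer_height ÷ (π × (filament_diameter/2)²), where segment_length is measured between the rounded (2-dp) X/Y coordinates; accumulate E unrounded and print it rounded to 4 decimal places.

At z = 14.1 mm: the cube (footprint 9.5×21) is included at this height; the cube at (-2, 6.5) is not intersected at this z (z outside [20, 29.5]); Merging all regions: only the 9.5×21 cube is present, so the union is just that shape — 1 connected region. The outline is a single polygon with 4 vertices. Extrusion per mm of travel: 0.25 × 0.3 / (π × 0.875²) = 0.031181. Accumulating E over each segment gives final E = 1.9021.

G0 X0.00 Y0.00 Z14.10
G1 X9.50 Y0.00 E0.2962
G1 X9.50 Y21.00 E0.9510
G1 X0.00 Y21.00 E1.2473
G1 X0.00 Y0.00 E1.9021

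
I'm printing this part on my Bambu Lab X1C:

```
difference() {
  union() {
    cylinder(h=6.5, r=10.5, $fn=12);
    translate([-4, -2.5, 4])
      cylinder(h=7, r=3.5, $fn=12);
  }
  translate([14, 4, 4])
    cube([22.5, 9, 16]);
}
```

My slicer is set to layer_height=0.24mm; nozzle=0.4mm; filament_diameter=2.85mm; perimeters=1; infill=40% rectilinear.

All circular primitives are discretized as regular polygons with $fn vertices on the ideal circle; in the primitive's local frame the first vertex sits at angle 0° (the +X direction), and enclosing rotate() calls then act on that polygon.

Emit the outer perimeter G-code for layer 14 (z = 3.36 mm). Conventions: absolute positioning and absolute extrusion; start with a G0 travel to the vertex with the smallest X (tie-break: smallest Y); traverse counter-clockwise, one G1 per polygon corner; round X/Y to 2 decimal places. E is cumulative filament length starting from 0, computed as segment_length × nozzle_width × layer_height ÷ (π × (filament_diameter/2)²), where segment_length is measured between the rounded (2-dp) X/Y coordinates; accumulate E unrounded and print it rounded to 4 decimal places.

At z = 3.36 mm: the cylinder: section is a regular 12-gon, circumradius r=10.5; the cylinder at (-4, -2.5) does not reach this height (z outside [4, 11]); Merging all regions: only the r=10.5 cylinder is present, so the union is just that shape — 1 connected region; the cube at (14, 4) is not intersected at this z (z outside [4, 20]); Taking the first minus the rest: none of the subtracted shapes is present at this height, so that combined region is unchanged — 1 connected region. The outline is a single polygon with 12 vertices. Extrusion per mm of travel: 0.4 × 0.24 / (π × 1.425²) = 0.015048. Accumulating E over each segment gives final E = 0.9813.

G0 X-10.50 Y0.00 Z3.36
G1 X-9.09 Y-5.25 E0.0818
G1 X-5.25 Y-9.09 E0.1635
G1 X0.00 Y-10.50 E0.2453
G1 X5.25 Y-9.09 E0.3271
G1 X9.09 Y-5.25 E0.4089
G1 X10.50 Y0.00 E0.4907
G1 X9.09 Y5.25 E0.5725
G1 X5.25 Y9.09 E0.6542
G1 X0.00 Y10.50 E0.7360
G1 X-5.25 Y9.09 E0.8178
G1 X-9.09 Y5.25 E0.8995
G1 X-10.50 Y0.00 E0.9813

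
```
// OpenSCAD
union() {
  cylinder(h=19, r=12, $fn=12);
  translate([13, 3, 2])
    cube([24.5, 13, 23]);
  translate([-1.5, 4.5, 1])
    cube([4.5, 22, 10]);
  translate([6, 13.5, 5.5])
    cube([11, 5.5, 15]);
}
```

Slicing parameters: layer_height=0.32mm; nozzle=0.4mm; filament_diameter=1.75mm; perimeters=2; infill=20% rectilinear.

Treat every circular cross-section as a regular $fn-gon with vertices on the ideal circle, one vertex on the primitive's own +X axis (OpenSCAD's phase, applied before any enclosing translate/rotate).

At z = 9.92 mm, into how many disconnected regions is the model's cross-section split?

At z = 9.92 mm: the cylinder: section is a regular 12-gon, circumradius r=12; the cube at (13, 3) (footprint 24.5×13) is included at this height; the cube at (-1.5, 4.5) (footprint 4.5×22) is included at this height; the cube at (6, 13.5) (footprint 11×5.5) is included at this height; Taking the union: the regions partially overlap (shared area 42.24 mm²), so overlapping operands fuse into one piece — 2 connected regions. The result has 2 disconnected regions.

2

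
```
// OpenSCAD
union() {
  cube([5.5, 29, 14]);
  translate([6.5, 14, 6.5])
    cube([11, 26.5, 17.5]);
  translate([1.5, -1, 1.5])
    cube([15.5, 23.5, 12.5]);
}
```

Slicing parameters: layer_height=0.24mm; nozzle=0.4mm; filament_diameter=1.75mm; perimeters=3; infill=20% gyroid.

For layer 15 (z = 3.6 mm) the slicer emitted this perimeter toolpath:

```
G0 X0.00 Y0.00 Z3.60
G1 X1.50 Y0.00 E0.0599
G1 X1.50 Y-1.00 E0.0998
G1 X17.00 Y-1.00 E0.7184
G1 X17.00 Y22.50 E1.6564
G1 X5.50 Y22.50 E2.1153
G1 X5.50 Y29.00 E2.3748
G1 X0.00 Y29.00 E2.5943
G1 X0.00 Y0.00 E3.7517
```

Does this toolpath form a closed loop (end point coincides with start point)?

Start point (G0): (0.00, 0.00). End point (last G1): the path returns to the start — closed.

yes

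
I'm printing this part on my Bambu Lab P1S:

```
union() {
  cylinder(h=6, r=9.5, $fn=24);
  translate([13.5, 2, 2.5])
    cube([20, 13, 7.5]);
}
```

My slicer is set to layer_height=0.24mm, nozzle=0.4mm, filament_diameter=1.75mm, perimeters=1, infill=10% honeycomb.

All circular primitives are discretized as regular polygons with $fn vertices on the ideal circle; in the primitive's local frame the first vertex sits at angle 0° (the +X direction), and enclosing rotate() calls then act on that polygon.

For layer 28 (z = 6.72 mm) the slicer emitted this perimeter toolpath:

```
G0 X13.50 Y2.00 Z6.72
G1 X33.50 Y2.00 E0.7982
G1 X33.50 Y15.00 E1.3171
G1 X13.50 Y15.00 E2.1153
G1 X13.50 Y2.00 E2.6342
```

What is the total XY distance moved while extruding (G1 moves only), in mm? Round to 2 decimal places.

Sum the Euclidean lengths of each G1 segment: total = 66.00 mm.

66.00 mm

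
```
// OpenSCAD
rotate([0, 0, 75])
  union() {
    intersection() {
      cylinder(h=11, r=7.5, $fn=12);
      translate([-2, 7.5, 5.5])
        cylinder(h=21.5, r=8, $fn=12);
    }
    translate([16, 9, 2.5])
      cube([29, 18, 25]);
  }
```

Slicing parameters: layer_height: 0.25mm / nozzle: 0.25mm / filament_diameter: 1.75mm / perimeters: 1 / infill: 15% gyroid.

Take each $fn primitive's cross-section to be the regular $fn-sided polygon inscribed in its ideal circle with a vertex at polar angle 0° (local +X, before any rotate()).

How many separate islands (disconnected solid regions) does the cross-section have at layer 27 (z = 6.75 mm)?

At z = 6.75 mm: the cylinder: section is a regular 12-gon, circumradius r=7.5; the r=8 cylinder at (-2, 7.5) contributes a regular 12-gon of circumradius 8; Keeping only the common overlap: the r=8 cylinder at (-2, 7.5) partially overlaps the r=7.5 cylinder; clipping to the common part keeps 67.96 mm² — 1 connected region; the cube at (16, 9) (footprint 29×18) is included at this height; Merging all regions: the 2 present regions are separate (no shared area or edge), so areas and boundary lengths simply add and each stays a separate island — 2 connected regions; (whole slice rotated 75° about Z — lengths, areas and connectivity unchanged). Overall, the cross-section has 2 separate islands. Island count = 2.

2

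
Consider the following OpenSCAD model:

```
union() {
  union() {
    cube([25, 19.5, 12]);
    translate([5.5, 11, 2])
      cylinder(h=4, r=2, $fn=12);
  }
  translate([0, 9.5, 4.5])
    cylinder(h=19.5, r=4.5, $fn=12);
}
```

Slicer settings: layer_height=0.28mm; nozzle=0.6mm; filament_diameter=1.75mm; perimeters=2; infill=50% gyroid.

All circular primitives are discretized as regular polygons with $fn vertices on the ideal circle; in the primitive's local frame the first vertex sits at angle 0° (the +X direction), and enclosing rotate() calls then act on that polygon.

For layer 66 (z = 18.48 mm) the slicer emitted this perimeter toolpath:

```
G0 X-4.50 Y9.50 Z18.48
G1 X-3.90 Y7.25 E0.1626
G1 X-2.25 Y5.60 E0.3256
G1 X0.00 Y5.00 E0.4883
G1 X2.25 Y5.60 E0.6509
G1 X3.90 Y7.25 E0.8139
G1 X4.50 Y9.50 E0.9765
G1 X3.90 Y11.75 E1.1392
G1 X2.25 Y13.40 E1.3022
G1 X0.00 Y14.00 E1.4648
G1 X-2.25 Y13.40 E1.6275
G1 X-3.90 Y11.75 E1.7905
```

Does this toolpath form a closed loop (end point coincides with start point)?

no

Start point (G0): (-4.50, 9.50). End point (last G1): the path does not return to the start — open.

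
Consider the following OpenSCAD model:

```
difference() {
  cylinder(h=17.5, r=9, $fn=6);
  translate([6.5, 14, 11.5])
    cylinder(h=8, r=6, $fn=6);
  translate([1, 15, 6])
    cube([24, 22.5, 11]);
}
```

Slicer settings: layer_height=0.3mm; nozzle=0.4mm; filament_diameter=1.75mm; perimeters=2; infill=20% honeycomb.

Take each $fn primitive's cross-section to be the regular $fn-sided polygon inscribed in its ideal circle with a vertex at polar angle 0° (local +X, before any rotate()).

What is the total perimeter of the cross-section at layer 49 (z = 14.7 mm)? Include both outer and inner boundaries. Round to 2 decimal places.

54.00 mm

At z = 14.7 mm: the r=9 cylinder gives a regular 6-gon of circumradius 9 (constant along its height) (perimeter = 2·6·9.000·sin(180°/6) = 54.00 mm); the r=6 cylinder at (6.5, 14) contributes a regular 6-gon of circumradius 6 (perimeter = 2·6·6.000·sin(180°/6) = 36.00 mm); the cube at (1, 15) (footprint 24×22.5) is included at this height (perimeter 93.00 mm); After the difference (first − rest): starting from the r=9 cylinder, the r=6 cylinder at (6.5, 14) misses the remaining region (no effect); the 24×22.5 cube at (1, 15) misses the remaining region (no effect) — boundary = 54.00 mm. Overall, the cross-section is a single solid region. Total boundary length (outer) = 54.00 mm.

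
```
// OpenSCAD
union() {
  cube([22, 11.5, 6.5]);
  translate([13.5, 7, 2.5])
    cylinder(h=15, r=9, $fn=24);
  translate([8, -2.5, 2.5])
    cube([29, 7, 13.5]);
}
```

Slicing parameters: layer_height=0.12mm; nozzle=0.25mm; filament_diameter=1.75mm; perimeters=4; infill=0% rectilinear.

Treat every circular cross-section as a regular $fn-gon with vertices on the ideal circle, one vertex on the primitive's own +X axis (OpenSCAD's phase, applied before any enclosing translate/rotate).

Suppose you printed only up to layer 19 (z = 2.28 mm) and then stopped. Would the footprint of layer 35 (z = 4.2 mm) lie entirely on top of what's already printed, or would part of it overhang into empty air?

part overhangs

Compare the two slices. At z = 2.28: the 22×11.5 cube contributes its full rectangle (area 253.00 mm²); the cylinder at (13.5, 7) is absent (z outside [2.5, 17.5]); the cube at (8, -2.5) is not intersected at this z (z outside [2.5, 16]); Merging all regions: only the 22×11.5 cube is present, so the union is just that shape — area = 253.00 mm². At z = 4.2: the cube (footprint 22×11.5) is included at this height (area 253.00 mm²); the r=9 cylinder at (13.5, 7) gives a regular 24-gon of circumradius 9 (constant along its height) (area = (24/2)·9.000²·sin(360°/24) = 251.57 mm²); the 29×7 cube at (8, -2.5) contributes its full rectangle (area 203.00 mm²); Merging all regions: the regions partially overlap — summed areas 707.57 mm² minus the doubly-counted overlap 264.10 mm² gives 443.47 mm² — area = 443.47 mm². Checking containment: at z = 4.2 the cross-section extends beyond the z = 2.28 cross-section by about 190.47 mm².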